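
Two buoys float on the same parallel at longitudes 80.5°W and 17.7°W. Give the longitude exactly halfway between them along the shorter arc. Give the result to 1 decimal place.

49.1°W

Signed shortest Δλ from -80.5° to -17.7° is +62.8°.
Midpoint longitude = -80.5° + (+62.8°)/2 = -80.5° + 31.4° = -49.1°.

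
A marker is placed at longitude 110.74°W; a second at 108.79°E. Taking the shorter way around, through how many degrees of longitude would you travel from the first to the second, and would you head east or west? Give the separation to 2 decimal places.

Raw difference: 108.79 − -110.74 = 219.53°.
Normalise into (−180°, 180°]: 219.53° − 360° = -140.47°.
Negative ⇒ the second point lies to the west; separation 140.47°.

140.47° west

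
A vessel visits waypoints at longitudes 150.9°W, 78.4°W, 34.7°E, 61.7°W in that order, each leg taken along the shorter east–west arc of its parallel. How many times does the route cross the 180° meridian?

0

Leg 1: -150.9° → -78.4°, shortest Δλ = 72.5° (east) — does not cross 180°.
Leg 2: -78.4° → +34.7°, shortest Δλ = 113.1° (east) — does not cross 180°.
Leg 3: +34.7° → -61.7°, shortest Δλ = -96.4° (west) — does not cross 180°.
Total crossings: 0.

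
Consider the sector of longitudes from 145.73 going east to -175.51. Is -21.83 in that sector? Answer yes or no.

Band width going east from +145.73° to -175.51°: ((-175.51 − 145.73) mod 360) = 38.76°.
Offset of -21.83° east of the west edge: ((-21.83 − 145.73) mod 360) = 192.44°.
192.44° > 38.76° ⇒ outside.

No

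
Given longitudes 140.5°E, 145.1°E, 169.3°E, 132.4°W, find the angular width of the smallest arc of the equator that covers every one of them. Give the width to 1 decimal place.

87.1°

Sort the longitudes: -132.4°, +140.5°, +145.1°, +169.3°.
Eastward gaps between consecutive values (wrapping around): 272.9°, 4.6°, 24.2°, 58.3°.
Largest gap = 272.9° ⇒ minimal covering band is its complement: 360° − 272.9° = 87.1°.
Band runs from +140.5° eastward to -132.4°, crossing the antimeridian.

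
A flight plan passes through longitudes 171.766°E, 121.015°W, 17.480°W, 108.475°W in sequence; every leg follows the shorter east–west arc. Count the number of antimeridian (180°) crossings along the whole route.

1

Leg 1: +171.766° → -121.015°, shortest Δλ = 67.219° (east) — crosses 180°.
Leg 2: -121.015° → -17.480°, shortest Δλ = 103.535° (east) — does not cross 180°.
Leg 3: -17.480° → -108.475°, shortest Δλ = -90.995° (west) — does not cross 180°.
Total crossings: 1.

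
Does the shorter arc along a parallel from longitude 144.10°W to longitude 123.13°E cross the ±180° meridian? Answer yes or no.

Yes

Naïve |123.13 − -144.10| = 267.23° > 180°, so the shorter arc goes the other way round — across 180°.
Signed shortest Δλ = ((123.13 − -144.10 + 180) mod 360) − 180 = -92.77°.
Going west by 92.77° from -144.10° passes through 180° before reaching +123.13°.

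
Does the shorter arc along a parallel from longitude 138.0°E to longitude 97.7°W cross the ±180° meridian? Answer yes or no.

Naïve |-97.7 − 138.0| = 235.7° > 180°, so the shorter arc goes the other way round — across 180°.
Signed shortest Δλ = ((-97.7 − 138.0 + 180) mod 360) − 180 = 124.3°.
Going east by 124.3° from +138.0° passes through 180° before reaching -97.7°.

Yes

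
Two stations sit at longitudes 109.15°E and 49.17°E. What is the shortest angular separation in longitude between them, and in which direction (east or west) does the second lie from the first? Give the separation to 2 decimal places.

59.98° west

Raw difference: 49.17 − 109.15 = -59.98°.
Normalise into (−180°, 180°]: -59.98° stays -59.98°.
Negative ⇒ the second point lies to the west; separation 59.98°.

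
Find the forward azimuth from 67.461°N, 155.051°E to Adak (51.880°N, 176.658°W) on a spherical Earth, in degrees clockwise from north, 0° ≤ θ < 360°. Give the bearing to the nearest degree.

124°

Δλ = -176.658 − 155.051 = -331.709°; wrapped into (−180°, 180°]: 28.291°.
θ = atan2( sin Δλ · cos φ₂ , cos φ₁ · sin φ₂ − sin φ₁ · cos φ₂ · cos Δλ )
  = atan2(0.29257, -0.20050) = 124.422° → normalised to [0°, 360°): 124.422°.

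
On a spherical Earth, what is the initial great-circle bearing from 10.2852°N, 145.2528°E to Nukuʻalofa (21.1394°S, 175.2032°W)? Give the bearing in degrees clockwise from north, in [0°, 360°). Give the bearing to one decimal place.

129.1°

Δλ = -175.2032 − 145.2528 = -320.4560°; wrapped into (−180°, 180°]: 39.5440°.
θ = atan2( sin Δλ · cos φ₂ , cos φ₁ · sin φ₂ − sin φ₁ · cos φ₂ · cos Δλ )
  = atan2(0.59383, -0.48326) = 129.139° → normalised to [0°, 360°): 129.139°.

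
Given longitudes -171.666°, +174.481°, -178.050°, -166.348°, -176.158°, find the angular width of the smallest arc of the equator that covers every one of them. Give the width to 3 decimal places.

Sort the longitudes: -178.050°, -176.158°, -171.666°, -166.348°, +174.481°.
Eastward gaps between consecutive values (wrapping around): 1.892°, 4.492°, 5.318°, 340.829°, 7.469°.
Largest gap = 340.829° ⇒ minimal covering band is its complement: 360° − 340.829° = 19.171°.
Band runs from +174.481° eastward to -166.348°, crossing the antimeridian.

19.171°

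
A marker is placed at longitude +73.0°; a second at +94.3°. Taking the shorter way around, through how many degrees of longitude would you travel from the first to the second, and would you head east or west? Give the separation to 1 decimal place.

21.3° east

Raw difference: 94.3 − 73.0 = 21.3°.
Normalise into (−180°, 180°]: 21.3° stays 21.3°.
Positive ⇒ the second point lies to the east; separation 21.3°.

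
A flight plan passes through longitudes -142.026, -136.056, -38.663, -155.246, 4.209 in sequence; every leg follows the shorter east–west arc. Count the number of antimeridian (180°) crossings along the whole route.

Leg 1: -142.026° → -136.056°, shortest Δλ = 5.97° (east) — does not cross 180°.
Leg 2: -136.056° → -38.663°, shortest Δλ = 97.393° (east) — does not cross 180°.
Leg 3: -38.663° → -155.246°, shortest Δλ = -116.583° (west) — does not cross 180°.
Leg 4: -155.246° → +4.209°, shortest Δλ = 159.455° (east) — does not cross 180°.
Total crossings: 0.

0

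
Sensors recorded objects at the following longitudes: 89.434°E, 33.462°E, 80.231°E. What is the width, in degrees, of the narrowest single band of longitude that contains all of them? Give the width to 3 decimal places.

55.972°

Sort the longitudes: +33.462°, +80.231°, +89.434°.
Eastward gaps between consecutive values (wrapping around): 46.769°, 9.203°, 304.028°.
Largest gap = 304.028° ⇒ minimal covering band is its complement: 360° − 304.028° = 55.972°.
Band runs from +33.462° eastward to +89.434°.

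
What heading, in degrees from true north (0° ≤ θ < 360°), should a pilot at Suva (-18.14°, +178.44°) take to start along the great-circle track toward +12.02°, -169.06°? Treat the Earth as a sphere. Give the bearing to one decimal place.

Δλ = -169.06 − 178.44 = -347.50°; wrapped into (−180°, 180°]: 12.50°.
θ = atan2( sin Δλ · cos φ₂ , cos φ₁ · sin φ₂ − sin φ₁ · cos φ₂ · cos Δλ )
  = atan2(0.21169, 0.49520) = 23.146° → normalised to [0°, 360°): 23.146°.

23.1°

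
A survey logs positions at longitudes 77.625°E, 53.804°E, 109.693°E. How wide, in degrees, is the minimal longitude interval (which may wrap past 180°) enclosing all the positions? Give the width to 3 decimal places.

55.889°

Sort the longitudes: +53.804°, +77.625°, +109.693°.
Eastward gaps between consecutive values (wrapping around): 23.821°, 32.068°, 304.111°.
Largest gap = 304.111° ⇒ minimal covering band is its complement: 360° − 304.111° = 55.889°.
Band runs from +53.804° eastward to +109.693°.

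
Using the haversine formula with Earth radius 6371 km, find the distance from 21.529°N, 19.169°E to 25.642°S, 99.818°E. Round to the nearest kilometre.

Δλ = 99.818 − 19.169 = 80.649°.
Δφ = -25.642 − 21.529 = -47.171°.
a = sin²(Δφ/2) + cos φ₁ · cos φ₂ · sin²(Δλ/2) = 0.511273.
c = 2·atan2(√a, √(1−a)) = 1.59334 rad → d = 6371·c ≈ 10151.19 km.

10151 km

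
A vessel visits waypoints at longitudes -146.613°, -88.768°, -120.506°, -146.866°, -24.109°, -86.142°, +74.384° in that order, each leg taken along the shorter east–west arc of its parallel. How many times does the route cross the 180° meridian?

0

Leg 1: -146.613° → -88.768°, shortest Δλ = 57.845° (east) — does not cross 180°.
Leg 2: -88.768° → -120.506°, shortest Δλ = -31.738° (west) — does not cross 180°.
Leg 3: -120.506° → -146.866°, shortest Δλ = -26.36° (west) — does not cross 180°.
Leg 4: -146.866° → -24.109°, shortest Δλ = 122.757° (east) — does not cross 180°.
Leg 5: -24.109° → -86.142°, shortest Δλ = -62.033° (west) — does not cross 180°.
Leg 6: -86.142° → +74.384°, shortest Δλ = 160.526° (east) — does not cross 180°.
Total crossings: 0.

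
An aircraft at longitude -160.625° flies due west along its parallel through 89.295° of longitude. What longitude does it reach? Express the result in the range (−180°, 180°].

Start at -160.625°; shift −89.295° → -249.920°.
-249.920° lies outside (−180°, 180°]; add 360° → +110.080°.

+110.080°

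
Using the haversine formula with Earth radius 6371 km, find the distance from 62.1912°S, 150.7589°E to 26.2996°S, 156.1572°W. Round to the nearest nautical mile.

Δλ = -156.1572 − 150.7589 = -306.9161°; wrapped into (−180°, 180°]: 53.0839°.
Δφ = -26.2996 − -62.1912 = 35.8916°.
a = sin²(Δφ/2) + cos φ₁ · cos φ₂ · sin²(Δλ/2) = 0.178448.
c = 2·atan2(√a, √(1−a)) = 0.87225 rad → d = 6371·c ≈ 5557.11 km ≈ 3000.60 nmi.

3001 nmi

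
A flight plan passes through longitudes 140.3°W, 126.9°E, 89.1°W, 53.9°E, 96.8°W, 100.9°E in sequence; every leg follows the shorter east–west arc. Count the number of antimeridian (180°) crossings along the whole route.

3

Leg 1: -140.3° → +126.9°, shortest Δλ = -92.8° (west) — crosses 180°.
Leg 2: +126.9° → -89.1°, shortest Δλ = 144.0° (east) — crosses 180°.
Leg 3: -89.1° → +53.9°, shortest Δλ = 143.0° (east) — does not cross 180°.
Leg 4: +53.9° → -96.8°, shortest Δλ = -150.7° (west) — does not cross 180°.
Leg 5: -96.8° → +100.9°, shortest Δλ = -162.3° (west) — crosses 180°.
Total crossings: 3.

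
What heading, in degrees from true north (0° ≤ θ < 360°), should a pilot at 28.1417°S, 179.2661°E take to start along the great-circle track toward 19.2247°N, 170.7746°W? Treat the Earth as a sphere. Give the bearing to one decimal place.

12.6°

Δλ = -170.7746 − 179.2661 = -350.0407°; wrapped into (−180°, 180°]: 9.9593°.
θ = atan2( sin Δλ · cos φ₂ , cos φ₁ · sin φ₂ − sin φ₁ · cos φ₂ · cos Δλ )
  = atan2(0.16330, 0.72899) = 12.627° → normalised to [0°, 360°): 12.627°.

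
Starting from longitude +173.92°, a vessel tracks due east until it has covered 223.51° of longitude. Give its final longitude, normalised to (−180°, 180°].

Start at +173.92°; shift +223.51° → +397.43°.
+397.43° lies outside (−180°, 180°]; subtract 360° → +37.43°.

+37.43°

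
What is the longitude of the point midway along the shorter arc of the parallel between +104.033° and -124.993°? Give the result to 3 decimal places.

Signed shortest Δλ from +104.033° to -124.993° is +130.974°.
Midpoint longitude = +104.033° + (+130.974°)/2 = +104.033° + 65.487° = +169.520°.
(The naïve average (+104.033 + -124.993)/2 = -10.48° is on the wrong side of the globe.)

+169.520°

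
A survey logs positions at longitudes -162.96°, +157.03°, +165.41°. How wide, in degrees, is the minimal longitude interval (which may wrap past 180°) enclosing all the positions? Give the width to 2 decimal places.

Sort the longitudes: -162.96°, +157.03°, +165.41°.
Eastward gaps between consecutive values (wrapping around): 319.99°, 8.38°, 31.63°.
Largest gap = 319.99° ⇒ minimal covering band is its complement: 360° − 319.99° = 40.01°.
Band runs from +157.03° eastward to -162.96°, crossing the antimeridian.

40.01°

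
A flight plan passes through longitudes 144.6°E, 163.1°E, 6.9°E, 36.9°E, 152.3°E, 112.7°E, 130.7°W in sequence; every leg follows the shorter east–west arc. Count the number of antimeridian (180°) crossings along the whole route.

Leg 1: +144.6° → +163.1°, shortest Δλ = 18.5° (east) — does not cross 180°.
Leg 2: +163.1° → +6.9°, shortest Δλ = -156.2° (west) — does not cross 180°.
Leg 3: +6.9° → +36.9°, shortest Δλ = 30.0° (east) — does not cross 180°.
Leg 4: +36.9° → +152.3°, shortest Δλ = 115.4° (east) — does not cross 180°.
Leg 5: +152.3° → +112.7°, shortest Δλ = -39.6° (west) — does not cross 180°.
Leg 6: +112.7° → -130.7°, shortest Δλ = 116.6° (east) — crosses 180°.
Total crossings: 1.

1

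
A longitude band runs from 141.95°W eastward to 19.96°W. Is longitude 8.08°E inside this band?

No

Band width going east from -141.95° to -19.96°: ((-19.96 − -141.95) mod 360) = 121.99°.
Offset of +8.08° east of the west edge: ((8.08 − -141.95) mod 360) = 150.03°.
150.03° > 121.99° ⇒ outside.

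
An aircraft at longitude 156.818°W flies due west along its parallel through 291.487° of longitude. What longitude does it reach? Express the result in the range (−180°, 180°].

Start at -156.818°; shift −291.487° → -448.305°.
-448.305° lies outside (−180°, 180°]; add 360° → -88.305°.

88.305°W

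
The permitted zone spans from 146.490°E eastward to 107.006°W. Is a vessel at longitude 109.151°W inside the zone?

Band width going east from +146.490° to -107.006°: ((-107.006 − 146.490) mod 360) = 106.504°.
Offset of -109.151° east of the west edge: ((-109.151 − 146.490) mod 360) = 104.359°.
104.359° ≤ 106.504° ⇒ inside.

Yes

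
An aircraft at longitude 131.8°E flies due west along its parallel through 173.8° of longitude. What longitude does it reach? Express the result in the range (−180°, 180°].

Start at +131.8°; shift −173.8° → -42.0°.
-42.0° already lies in (−180°, 180°].

42.0°W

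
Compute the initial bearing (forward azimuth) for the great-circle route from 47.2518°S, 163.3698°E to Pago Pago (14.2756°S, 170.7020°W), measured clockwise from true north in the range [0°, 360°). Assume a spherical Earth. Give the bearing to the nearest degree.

Δλ = -170.7020 − 163.3698 = -334.0718°; wrapped into (−180°, 180°]: 25.9282°.
θ = atan2( sin Δλ · cos φ₂ , cos φ₁ · sin φ₂ − sin φ₁ · cos φ₂ · cos Δλ )
  = atan2(0.42374, 0.47266) = 41.877° → normalised to [0°, 360°): 41.877°.

42°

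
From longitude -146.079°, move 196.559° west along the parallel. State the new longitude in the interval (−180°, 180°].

+17.362°

Start at -146.079°; shift −196.559° → -342.638°.
-342.638° lies outside (−180°, 180°]; add 360° → +17.362°.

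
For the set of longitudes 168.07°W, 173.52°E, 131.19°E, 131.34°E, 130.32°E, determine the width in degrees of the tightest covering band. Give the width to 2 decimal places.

Sort the longitudes: -168.07°, +130.32°, +131.19°, +131.34°, +173.52°.
Eastward gaps between consecutive values (wrapping around): 298.39°, 0.87°, 0.15°, 42.18°, 18.41°.
Largest gap = 298.39° ⇒ minimal covering band is its complement: 360° − 298.39° = 61.61°.
Band runs from +130.32° eastward to -168.07°, crossing the antimeridian.

61.61°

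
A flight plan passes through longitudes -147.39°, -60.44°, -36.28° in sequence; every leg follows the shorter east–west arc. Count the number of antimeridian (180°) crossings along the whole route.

Leg 1: -147.39° → -60.44°, shortest Δλ = 86.95° (east) — does not cross 180°.
Leg 2: -60.44° → -36.28°, shortest Δλ = 24.16° (east) — does not cross 180°.
Total crossings: 0.

0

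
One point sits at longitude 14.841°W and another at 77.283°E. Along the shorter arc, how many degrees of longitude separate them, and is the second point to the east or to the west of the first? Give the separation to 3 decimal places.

Raw difference: 77.283 − -14.841 = 92.124°.
Normalise into (−180°, 180°]: 92.124° stays 92.124°.
Positive ⇒ the second point lies to the east; separation 92.124°.

92.124° east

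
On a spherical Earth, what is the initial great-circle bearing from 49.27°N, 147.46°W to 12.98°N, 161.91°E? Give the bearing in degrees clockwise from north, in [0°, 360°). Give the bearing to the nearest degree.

Δλ = 161.91 − -147.46 = 309.37°; wrapped into (−180°, 180°]: -50.63°.
θ = atan2( sin Δλ · cos φ₂ , cos φ₁ · sin φ₂ − sin φ₁ · cos φ₂ · cos Δλ )
  = atan2(-0.75331, -0.32185) = -113.134° → normalised to [0°, 360°): 246.866°.

247°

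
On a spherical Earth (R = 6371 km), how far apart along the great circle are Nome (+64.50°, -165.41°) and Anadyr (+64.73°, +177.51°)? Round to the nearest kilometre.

812 km

Δλ = 177.51 − -165.41 = 342.92°; wrapped into (−180°, 180°]: -17.08°.
Δφ = 64.73 − 64.50 = 0.23°.
a = sin²(Δφ/2) + cos φ₁ · cos φ₂ · sin²(Δλ/2) = 0.004057.
c = 2·atan2(√a, √(1−a)) = 0.12747 rad → d = 6371·c ≈ 812.12 km.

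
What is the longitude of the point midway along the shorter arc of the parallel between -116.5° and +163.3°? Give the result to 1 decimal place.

Signed shortest Δλ from -116.5° to +163.3° is -80.2°.
Midpoint longitude = -116.5° + (-80.2°)/2 = -116.5° − 40.1° = -156.6°.
(The naïve average (-116.5 + +163.3)/2 = 23.4° is on the wrong side of the globe.)

-156.6°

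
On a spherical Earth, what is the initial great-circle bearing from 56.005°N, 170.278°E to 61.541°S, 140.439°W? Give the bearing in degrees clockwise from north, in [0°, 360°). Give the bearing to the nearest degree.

154°

Δλ = -140.439 − 170.278 = -310.717°; wrapped into (−180°, 180°]: 49.283°.
θ = atan2( sin Δλ · cos φ₂ , cos φ₁ · sin φ₂ − sin φ₁ · cos φ₂ · cos Δλ )
  = atan2(0.36118, -0.74928) = 154.264° → normalised to [0°, 360°): 154.264°.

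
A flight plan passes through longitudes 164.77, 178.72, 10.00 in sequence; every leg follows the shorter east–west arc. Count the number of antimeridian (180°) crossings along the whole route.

0

Leg 1: +164.77° → +178.72°, shortest Δλ = 13.95° (east) — does not cross 180°.
Leg 2: +178.72° → +10.00°, shortest Δλ = -168.72° (west) — does not cross 180°.
Total crossings: 0.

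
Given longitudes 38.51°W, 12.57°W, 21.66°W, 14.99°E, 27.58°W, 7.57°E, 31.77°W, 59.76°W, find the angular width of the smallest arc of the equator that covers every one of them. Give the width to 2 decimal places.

74.75°

Sort the longitudes: -59.76°, -38.51°, -31.77°, -27.58°, -21.66°, -12.57°, +7.57°, +14.99°.
Eastward gaps between consecutive values (wrapping around): 21.25°, 6.74°, 4.19°, 5.92°, 9.09°, 20.14°, 7.42°, 285.25°.
Largest gap = 285.25° ⇒ minimal covering band is its complement: 360° − 285.25° = 74.75°.
Band runs from -59.76° eastward to +14.99°.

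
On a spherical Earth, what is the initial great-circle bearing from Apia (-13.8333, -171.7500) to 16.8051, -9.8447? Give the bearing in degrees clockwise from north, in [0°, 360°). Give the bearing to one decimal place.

Δλ = -9.8447 − -171.7500 = 161.9053°.
θ = atan2( sin Δλ · cos φ₂ , cos φ₁ · sin φ₂ − sin φ₁ · cos φ₂ · cos Δλ )
  = atan2(0.29732, 0.06316) = 78.006° → normalised to [0°, 360°): 78.006°.

78.0°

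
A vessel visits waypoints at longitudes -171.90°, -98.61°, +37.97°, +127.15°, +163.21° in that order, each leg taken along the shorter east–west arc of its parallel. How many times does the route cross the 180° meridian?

Leg 1: -171.90° → -98.61°, shortest Δλ = 73.29° (east) — does not cross 180°.
Leg 2: -98.61° → +37.97°, shortest Δλ = 136.58° (east) — does not cross 180°.
Leg 3: +37.97° → +127.15°, shortest Δλ = 89.18° (east) — does not cross 180°.
Leg 4: +127.15° → +163.21°, shortest Δλ = 36.06° (east) — does not cross 180°.
Total crossings: 0.

0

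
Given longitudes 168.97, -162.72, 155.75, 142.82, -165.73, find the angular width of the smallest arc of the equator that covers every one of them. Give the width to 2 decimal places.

Sort the longitudes: -165.73°, -162.72°, +142.82°, +155.75°, +168.97°.
Eastward gaps between consecutive values (wrapping around): 3.01°, 305.54°, 12.93°, 13.22°, 25.30°.
Largest gap = 305.54° ⇒ minimal covering band is its complement: 360° − 305.54° = 54.46°.
Band runs from +142.82° eastward to -162.72°, crossing the antimeridian.

54.46°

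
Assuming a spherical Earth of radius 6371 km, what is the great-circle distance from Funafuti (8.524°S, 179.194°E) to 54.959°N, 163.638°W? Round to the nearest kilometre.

Δλ = -163.638 − 179.194 = -342.832°; wrapped into (−180°, 180°]: 17.168°.
Δφ = 54.959 − -8.524 = 63.483°.
a = sin²(Δφ/2) + cos φ₁ · cos φ₂ · sin²(Δλ/2) = 0.289418.
c = 2·atan2(√a, √(1−a)) = 1.13607 rad → d = 6371·c ≈ 7237.90 km.

7238 km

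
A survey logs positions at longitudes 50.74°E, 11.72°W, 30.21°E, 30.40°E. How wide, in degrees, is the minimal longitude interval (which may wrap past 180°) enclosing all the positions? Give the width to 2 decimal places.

Sort the longitudes: -11.72°, +30.21°, +30.40°, +50.74°.
Eastward gaps between consecutive values (wrapping around): 41.93°, 0.19°, 20.34°, 297.54°.
Largest gap = 297.54° ⇒ minimal covering band is its complement: 360° − 297.54° = 62.46°.
Band runs from -11.72° eastward to +50.74°.

62.46°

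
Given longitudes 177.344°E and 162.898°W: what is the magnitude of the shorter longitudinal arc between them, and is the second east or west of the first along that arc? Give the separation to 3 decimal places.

19.758° east

Raw difference: -162.898 − 177.344 = -340.242°.
Normalise into (−180°, 180°]: -340.242° + 360° = 19.758°.
Positive ⇒ the second point lies to the east; separation 19.758°.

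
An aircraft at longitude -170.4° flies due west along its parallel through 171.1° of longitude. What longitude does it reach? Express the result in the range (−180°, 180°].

Start at -170.4°; shift −171.1° → -341.5°.
-341.5° lies outside (−180°, 180°]; add 360° → +18.5°.

+18.5°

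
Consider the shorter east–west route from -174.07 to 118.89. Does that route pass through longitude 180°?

Naïve |118.89 − -174.07| = 292.96° > 180°, so the shorter arc goes the other way round — across 180°.
Signed shortest Δλ = ((118.89 − -174.07 + 180) mod 360) − 180 = -67.04°.
Going west by 67.04° from -174.07° passes through 180° before reaching +118.89°.

Yes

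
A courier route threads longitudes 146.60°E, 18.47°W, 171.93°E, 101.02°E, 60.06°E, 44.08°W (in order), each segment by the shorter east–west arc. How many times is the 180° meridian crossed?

Leg 1: +146.60° → -18.47°, shortest Δλ = -165.07° (west) — does not cross 180°.
Leg 2: -18.47° → +171.93°, shortest Δλ = -169.6° (west) — crosses 180°.
Leg 3: +171.93° → +101.02°, shortest Δλ = -70.91° (west) — does not cross 180°.
Leg 4: +101.02° → +60.06°, shortest Δλ = -40.96° (west) — does not cross 180°.
Leg 5: +60.06° → -44.08°, shortest Δλ = -104.14° (west) — does not cross 180°.
Total crossings: 1.

1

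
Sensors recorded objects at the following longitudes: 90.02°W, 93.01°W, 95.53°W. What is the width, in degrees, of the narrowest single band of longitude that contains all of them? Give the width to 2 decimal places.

Sort the longitudes: -95.53°, -93.01°, -90.02°.
Eastward gaps between consecutive values (wrapping around): 2.52°, 2.99°, 354.49°.
Largest gap = 354.49° ⇒ minimal covering band is its complement: 360° − 354.49° = 5.51°.
Band runs from -95.53° eastward to -90.02°.

5.51°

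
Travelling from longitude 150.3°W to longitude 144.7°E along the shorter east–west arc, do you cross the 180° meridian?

Yes

Naïve |144.7 − -150.3| = 295.0° > 180°, so the shorter arc goes the other way round — across 180°.
Signed shortest Δλ = ((144.7 − -150.3 + 180) mod 360) − 180 = -65.0°.
Going west by 65.0° from -150.3° passes through 180° before reaching +144.7°.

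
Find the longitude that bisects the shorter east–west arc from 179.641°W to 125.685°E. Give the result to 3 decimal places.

Signed shortest Δλ from -179.641° to +125.685° is -54.674°.
Midpoint longitude = -179.641° + (-54.674°)/2 = -179.641° − 27.337° = -206.978°.
Normalise into (−180°, 180°]: +153.022°.
(The naïve average (-179.641 + +125.685)/2 = -26.978° is on the wrong side of the globe.)

153.022°E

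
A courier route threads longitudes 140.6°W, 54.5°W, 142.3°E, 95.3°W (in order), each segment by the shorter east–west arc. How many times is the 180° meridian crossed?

2

Leg 1: -140.6° → -54.5°, shortest Δλ = 86.1° (east) — does not cross 180°.
Leg 2: -54.5° → +142.3°, shortest Δλ = -163.2° (west) — crosses 180°.
Leg 3: +142.3° → -95.3°, shortest Δλ = 122.4° (east) — crosses 180°.
Total crossings: 2.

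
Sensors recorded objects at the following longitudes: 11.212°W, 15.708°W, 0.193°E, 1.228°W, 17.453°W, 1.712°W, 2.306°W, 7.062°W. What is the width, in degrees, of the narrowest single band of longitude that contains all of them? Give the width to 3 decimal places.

17.646°

Sort the longitudes: -17.453°, -15.708°, -11.212°, -7.062°, -2.306°, -1.712°, -1.228°, +0.193°.
Eastward gaps between consecutive values (wrapping around): 1.745°, 4.496°, 4.150°, 4.756°, 0.594°, 0.484°, 1.421°, 342.354°.
Largest gap = 342.354° ⇒ minimal covering band is its complement: 360° − 342.354° = 17.646°.
Band runs from -17.453° eastward to +0.193°.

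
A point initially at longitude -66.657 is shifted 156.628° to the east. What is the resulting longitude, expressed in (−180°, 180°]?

+89.971°

Start at -66.657°; shift +156.628° → +89.971°.
+89.971° already lies in (−180°, 180°].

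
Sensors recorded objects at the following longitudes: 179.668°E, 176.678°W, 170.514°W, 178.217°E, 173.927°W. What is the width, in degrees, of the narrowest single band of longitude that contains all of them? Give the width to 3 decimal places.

11.269°

Sort the longitudes: -176.678°, -173.927°, -170.514°, +178.217°, +179.668°.
Eastward gaps between consecutive values (wrapping around): 2.751°, 3.413°, 348.731°, 1.451°, 3.654°.
Largest gap = 348.731° ⇒ minimal covering band is its complement: 360° − 348.731° = 11.269°.
Band runs from +178.217° eastward to -170.514°, crossing the antimeridian.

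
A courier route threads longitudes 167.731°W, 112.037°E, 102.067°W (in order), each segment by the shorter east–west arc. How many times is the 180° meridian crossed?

2

Leg 1: -167.731° → +112.037°, shortest Δλ = -80.232° (west) — crosses 180°.
Leg 2: +112.037° → -102.067°, shortest Δλ = 145.896° (east) — crosses 180°.
Total crossings: 2.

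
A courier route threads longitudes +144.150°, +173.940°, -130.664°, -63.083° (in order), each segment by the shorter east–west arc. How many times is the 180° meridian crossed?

1

Leg 1: +144.150° → +173.940°, shortest Δλ = 29.79° (east) — does not cross 180°.
Leg 2: +173.940° → -130.664°, shortest Δλ = 55.396° (east) — crosses 180°.
Leg 3: -130.664° → -63.083°, shortest Δλ = 67.581° (east) — does not cross 180°.
Total crossings: 1.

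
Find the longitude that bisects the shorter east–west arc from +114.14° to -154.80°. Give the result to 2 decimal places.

+159.67°

Signed shortest Δλ from +114.14° to -154.80° is +91.06°.
Midpoint longitude = +114.14° + (+91.06°)/2 = +114.14° + 45.53° = +159.67°.
(The naïve average (+114.14 + -154.80)/2 = -20.33° is on the wrong side of the globe.)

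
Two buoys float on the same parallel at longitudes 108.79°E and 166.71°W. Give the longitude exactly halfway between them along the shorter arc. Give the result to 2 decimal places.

Signed shortest Δλ from +108.79° to -166.71° is +84.50°.
Midpoint longitude = +108.79° + (+84.50°)/2 = +108.79° + 42.25° = +151.04°.
(The naïve average (+108.79 + -166.71)/2 = -28.96° is on the wrong side of the globe.)

151.04°E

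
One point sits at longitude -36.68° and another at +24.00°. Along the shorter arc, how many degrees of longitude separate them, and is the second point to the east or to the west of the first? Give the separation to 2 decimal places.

60.68° east

Raw difference: 24.00 − -36.68 = 60.68°.
Normalise into (−180°, 180°]: 60.68° stays 60.68°.
Positive ⇒ the second point lies to the east; separation 60.68°.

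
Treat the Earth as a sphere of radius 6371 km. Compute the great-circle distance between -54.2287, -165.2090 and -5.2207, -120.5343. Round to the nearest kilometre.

Δλ = -120.5343 − -165.2090 = 44.6747°.
Δφ = -5.2207 − -54.2287 = 49.0080°.
a = sin²(Δφ/2) + cos φ₁ · cos φ₂ · sin²(Δλ/2) = 0.256108.
c = 2·atan2(√a, √(1−a)) = 1.06125 rad → d = 6371·c ≈ 6761.21 km.

6761 km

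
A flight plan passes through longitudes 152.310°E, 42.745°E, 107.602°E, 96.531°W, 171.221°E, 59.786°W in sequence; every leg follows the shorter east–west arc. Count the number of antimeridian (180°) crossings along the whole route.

Leg 1: +152.310° → +42.745°, shortest Δλ = -109.565° (west) — does not cross 180°.
Leg 2: +42.745° → +107.602°, shortest Δλ = 64.857° (east) — does not cross 180°.
Leg 3: +107.602° → -96.531°, shortest Δλ = 155.867° (east) — crosses 180°.
Leg 4: -96.531° → +171.221°, shortest Δλ = -92.248° (west) — crosses 180°.
Leg 5: +171.221° → -59.786°, shortest Δλ = 128.993° (east) — crosses 180°.
Total crossings: 3.

3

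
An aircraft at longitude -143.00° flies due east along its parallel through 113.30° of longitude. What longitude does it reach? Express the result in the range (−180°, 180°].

-29.70°

Start at -143.00°; shift +113.30° → -29.70°.
-29.70° already lies in (−180°, 180°].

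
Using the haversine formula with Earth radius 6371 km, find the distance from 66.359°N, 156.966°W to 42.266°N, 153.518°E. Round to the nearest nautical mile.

Δλ = 153.518 − -156.966 = 310.484°; wrapped into (−180°, 180°]: -49.516°.
Δφ = 42.266 − 66.359 = -24.093°.
a = sin²(Δφ/2) + cos φ₁ · cos φ₂ · sin²(Δλ/2) = 0.095604.
c = 2·atan2(√a, √(1−a)) = 0.62870 rad → d = 6371·c ≈ 4005.45 km ≈ 2162.77 nmi.

2163 nmi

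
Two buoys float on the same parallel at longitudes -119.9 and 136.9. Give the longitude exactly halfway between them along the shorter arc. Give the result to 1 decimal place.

Signed shortest Δλ from -119.9° to +136.9° is -103.2°.
Midpoint longitude = -119.9° + (-103.2°)/2 = -119.9° − 51.6° = -171.5°.
(The naïve average (-119.9 + +136.9)/2 = 8.5° is on the wrong side of the globe.)

-171.5°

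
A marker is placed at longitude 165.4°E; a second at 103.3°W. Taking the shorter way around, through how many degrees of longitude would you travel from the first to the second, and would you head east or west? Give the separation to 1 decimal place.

91.3° east

Raw difference: -103.3 − 165.4 = -268.7°.
Normalise into (−180°, 180°]: -268.7° + 360° = 91.3°.
Positive ⇒ the second point lies to the east; separation 91.3°.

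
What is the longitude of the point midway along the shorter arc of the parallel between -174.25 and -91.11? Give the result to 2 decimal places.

-132.68°

Signed shortest Δλ from -174.25° to -91.11° is +83.14°.
Midpoint longitude = -174.25° + (+83.14°)/2 = -174.25° + 41.57° = -132.68°.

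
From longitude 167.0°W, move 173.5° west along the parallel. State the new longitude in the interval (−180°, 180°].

19.5°E

Start at -167.0°; shift −173.5° → -340.5°.
-340.5° lies outside (−180°, 180°]; add 360° → +19.5°.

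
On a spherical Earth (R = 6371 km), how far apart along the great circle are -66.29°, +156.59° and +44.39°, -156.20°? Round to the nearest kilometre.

12948 km

Δλ = -156.20 − 156.59 = -312.79°; wrapped into (−180°, 180°]: 47.21°.
Δφ = 44.39 − -66.29 = 110.68°.
a = sin²(Δφ/2) + cos φ₁ · cos φ₂ · sin²(Δλ/2) = 0.722648.
c = 2·atan2(√a, √(1−a)) = 2.03230 rad → d = 6371·c ≈ 12947.79 km.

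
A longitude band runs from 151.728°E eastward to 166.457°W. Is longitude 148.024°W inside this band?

No

Band width going east from +151.728° to -166.457°: ((-166.457 − 151.728) mod 360) = 41.815°.
Offset of -148.024° east of the west edge: ((-148.024 − 151.728) mod 360) = 60.248°.
60.248° > 41.815° ⇒ outside.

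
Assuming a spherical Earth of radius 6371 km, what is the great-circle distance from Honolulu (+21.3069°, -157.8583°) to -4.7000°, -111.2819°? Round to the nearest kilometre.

5840 km

Δλ = -111.2819 − -157.8583 = 46.5764°.
Δφ = -4.7000 − 21.3069 = -26.0069°.
a = sin²(Δφ/2) + cos φ₁ · cos φ₂ · sin²(Δλ/2) = 0.195762.
c = 2·atan2(√a, √(1−a)) = 0.91666 rad → d = 6371·c ≈ 5840.03 km.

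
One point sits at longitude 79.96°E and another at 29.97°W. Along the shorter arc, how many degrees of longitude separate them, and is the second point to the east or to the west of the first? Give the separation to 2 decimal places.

109.93° west

Raw difference: -29.97 − 79.96 = -109.93°.
Normalise into (−180°, 180°]: -109.93° stays -109.93°.
Negative ⇒ the second point lies to the west; separation 109.93°.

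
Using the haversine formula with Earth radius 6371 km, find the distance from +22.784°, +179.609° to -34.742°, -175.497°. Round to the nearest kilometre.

Δλ = -175.497 − 179.609 = -355.106°; wrapped into (−180°, 180°]: 4.894°.
Δφ = -34.742 − 22.784 = -57.526°.
a = sin²(Δφ/2) + cos φ₁ · cos φ₂ · sin²(Δλ/2) = 0.232923.
c = 2·atan2(√a, √(1−a)) = 1.00729 rad → d = 6371·c ≈ 6417.44 km.

6417 km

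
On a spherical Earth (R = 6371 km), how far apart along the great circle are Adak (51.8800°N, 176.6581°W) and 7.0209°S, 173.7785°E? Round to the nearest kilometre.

6613 km

Δλ = 173.7785 − -176.6581 = 350.4366°; wrapped into (−180°, 180°]: -9.5634°.
Δφ = -7.0209 − 51.8800 = -58.9009°.
a = sin²(Δφ/2) + cos φ₁ · cos φ₂ · sin²(Δλ/2) = 0.245997.
c = 2·atan2(√a, √(1−a)) = 1.03793 rad → d = 6371·c ≈ 6612.65 km.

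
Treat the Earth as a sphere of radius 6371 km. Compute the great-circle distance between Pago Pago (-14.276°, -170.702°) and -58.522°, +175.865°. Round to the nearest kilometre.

5045 km

Δλ = 175.865 − -170.702 = 346.567°; wrapped into (−180°, 180°]: -13.433°.
Δφ = -58.522 − -14.276 = -44.246°.
a = sin²(Δφ/2) + cos φ₁ · cos φ₂ · sin²(Δλ/2) = 0.148747.
c = 2·atan2(√a, √(1−a)) = 0.79188 rad → d = 6371·c ≈ 5045.09 km.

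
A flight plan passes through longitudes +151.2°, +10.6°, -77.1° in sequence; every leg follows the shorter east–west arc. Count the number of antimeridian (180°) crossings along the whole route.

Leg 1: +151.2° → +10.6°, shortest Δλ = -140.6° (west) — does not cross 180°.
Leg 2: +10.6° → -77.1°, shortest Δλ = -87.7° (west) — does not cross 180°.
Total crossings: 0.

0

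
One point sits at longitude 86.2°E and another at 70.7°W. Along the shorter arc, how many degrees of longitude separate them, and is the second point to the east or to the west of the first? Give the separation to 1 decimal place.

156.9° west

Raw difference: -70.7 − 86.2 = -156.9°.
Normalise into (−180°, 180°]: -156.9° stays -156.9°.
Negative ⇒ the second point lies to the west; separation 156.9°.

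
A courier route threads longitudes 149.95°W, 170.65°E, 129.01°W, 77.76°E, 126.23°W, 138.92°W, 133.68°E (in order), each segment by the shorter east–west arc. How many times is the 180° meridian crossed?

5

Leg 1: -149.95° → +170.65°, shortest Δλ = -39.4° (west) — crosses 180°.
Leg 2: +170.65° → -129.01°, shortest Δλ = 60.34° (east) — crosses 180°.
Leg 3: -129.01° → +77.76°, shortest Δλ = -153.23° (west) — crosses 180°.
Leg 4: +77.76° → -126.23°, shortest Δλ = 156.01° (east) — crosses 180°.
Leg 5: -126.23° → -138.92°, shortest Δλ = -12.69° (west) — does not cross 180°.
Leg 6: -138.92° → +133.68°, shortest Δλ = -87.4° (west) — crosses 180°.
Total crossings: 5.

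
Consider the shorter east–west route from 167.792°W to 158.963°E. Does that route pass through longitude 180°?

Yes

Naïve |158.963 − -167.792| = 326.755° > 180°, so the shorter arc goes the other way round — across 180°.
Signed shortest Δλ = ((158.963 − -167.792 + 180) mod 360) − 180 = -33.245°.
Going west by 33.245° from -167.792° passes through 180° before reaching +158.963°.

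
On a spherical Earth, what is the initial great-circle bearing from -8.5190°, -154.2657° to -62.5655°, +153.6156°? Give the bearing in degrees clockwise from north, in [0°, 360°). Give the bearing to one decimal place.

203.5°

Δλ = 153.6156 − -154.2657 = 307.8813°; wrapped into (−180°, 180°]: -52.1187°.
θ = atan2( sin Δλ · cos φ₂ , cos φ₁ · sin φ₂ − sin φ₁ · cos φ₂ · cos Δλ )
  = atan2(-0.36365, -0.83584) = -156.487° → normalised to [0°, 360°): 203.513°.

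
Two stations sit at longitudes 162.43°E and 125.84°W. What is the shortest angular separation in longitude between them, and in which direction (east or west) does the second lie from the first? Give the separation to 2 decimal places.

71.73° east

Raw difference: -125.84 − 162.43 = -288.27°.
Normalise into (−180°, 180°]: -288.27° + 360° = 71.73°.
Positive ⇒ the second point lies to the east; separation 71.73°.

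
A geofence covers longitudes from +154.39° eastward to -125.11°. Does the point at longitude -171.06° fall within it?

Yes

Band width going east from +154.39° to -125.11°: ((-125.11 − 154.39) mod 360) = 80.50°.
Offset of -171.06° east of the west edge: ((-171.06 − 154.39) mod 360) = 34.55°.
34.55° ≤ 80.50° ⇒ inside.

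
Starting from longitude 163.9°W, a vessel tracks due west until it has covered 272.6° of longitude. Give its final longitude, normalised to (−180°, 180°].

Start at -163.9°; shift −272.6° → -436.5°.
-436.5° lies outside (−180°, 180°]; add 360° → -76.5°.

76.5°W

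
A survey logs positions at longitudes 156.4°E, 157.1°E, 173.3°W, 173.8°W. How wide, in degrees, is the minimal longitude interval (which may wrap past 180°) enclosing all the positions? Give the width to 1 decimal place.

Sort the longitudes: -173.8°, -173.3°, +156.4°, +157.1°.
Eastward gaps between consecutive values (wrapping around): 0.5°, 329.7°, 0.7°, 29.1°.
Largest gap = 329.7° ⇒ minimal covering band is its complement: 360° − 329.7° = 30.3°.
Band runs from +156.4° eastward to -173.3°, crossing the antimeridian.

30.3°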